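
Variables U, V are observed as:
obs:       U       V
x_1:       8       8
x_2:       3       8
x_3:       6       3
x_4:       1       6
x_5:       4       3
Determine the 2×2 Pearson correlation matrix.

Step 1 — column means:
  mean(U) = (8 + 3 + 6 + 1 + 4) / 5 = 22/5 = 4.4
  mean(V) = (8 + 8 + 3 + 6 + 3) / 5 = 28/5 = 5.6

Step 2 — sample variances and covariances s[i,j] = (1/(n-1)) · Σ_k (x_{k,i} - mean_i) · (x_{k,j} - mean_j), with n-1 = 4:
  s[U,U] = ((3.6)·(3.6) + (-1.4)·(-1.4) + (1.6)·(1.6) + (-3.4)·(-3.4) + (-0.4)·(-0.4)) / 4 = 29.2/4 = 7.3
  s[U,V] = ((3.6)·(2.4) + (-1.4)·(2.4) + (1.6)·(-2.6) + (-3.4)·(0.4) + (-0.4)·(-2.6)) / 4 = 0.8/4 = 0.2
  s[V,V] = ((2.4)·(2.4) + (2.4)·(2.4) + (-2.6)·(-2.6) + (0.4)·(0.4) + (-2.6)·(-2.6)) / 4 = 25.2/4 = 6.3
  Sample standard deviations s_i = √(s[i,i]):
  s(U) = √(7.3) = 2.7019
  s(V) = √(6.3) = 2.51

Step 3 — r_{ij} = s_{ij} / (s_i · s_j):
  r[U,U] = 1 (diagonal).
  r[U,V] = 0.2 / (2.7019 · 2.51) = 0.2 / 6.7816 = 0.0295
  r[V,V] = 1 (diagonal).

R is symmetric with unit diagonal. Assembling:

R = [[1, 0.0295],
 [0.0295, 1]]


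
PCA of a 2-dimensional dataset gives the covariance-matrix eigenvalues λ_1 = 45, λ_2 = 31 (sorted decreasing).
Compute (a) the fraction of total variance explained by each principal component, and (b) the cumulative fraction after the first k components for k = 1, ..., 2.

Step 1 — total variance = trace(Sigma) = Σ λ_i = 45 + 31 = 76.

Step 2 — fraction explained by component i = λ_i / Σ λ:
  PC1: 45/76 = 0.5921
  PC2: 31/76 = 0.4079

Step 3 — cumulative fraction after k components = (λ_1 + ... + λ_k) / Σ λ:
  k = 1: 45/76 = 0.5921
  k = 2: (45 + 31)/76 = 76/76 = 1

Summary (fraction, with percent):

explained: PC1 0.5921 (59.21%), PC2 0.4079 (40.79%);  cumulative: 0.5921, 1


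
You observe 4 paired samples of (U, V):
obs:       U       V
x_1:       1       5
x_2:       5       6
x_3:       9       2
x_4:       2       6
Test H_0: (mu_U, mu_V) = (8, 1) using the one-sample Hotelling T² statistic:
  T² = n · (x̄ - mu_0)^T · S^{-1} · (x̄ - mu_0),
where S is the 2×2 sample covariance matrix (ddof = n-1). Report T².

Step 1 — sample mean vector:
  mean(U) = (1 + 5 + 9 + 2) / 4 = 17/4 = 4.25
  mean(V) = (5 + 6 + 2 + 6) / 4 = 19/4 = 4.75
  x̄ = (4.25, 4.75),  deviation x̄ - mu_0 = (4.25, 4.75) - (8, 1) = (-3.75, 3.75).

Step 2 — sample covariance matrix, S[i,j] = (1/(n-1)) · Σ_k (x_{k,i} - mean_i) · (x_{k,j} - mean_j), divisor n-1 = 3:
  S[U,U] = ((-3.25)·(-3.25) + (0.75)·(0.75) + (4.75)·(4.75) + (-2.25)·(-2.25)) / 3 = 38.75/3 = 12.9167
  S[U,V] = ((-3.25)·(0.25) + (0.75)·(1.25) + (4.75)·(-2.75) + (-2.25)·(1.25)) / 3 = -15.75/3 = -5.25
  S[V,V] = ((0.25)·(0.25) + (1.25)·(1.25) + (-2.75)·(-2.75) + (1.25)·(1.25)) / 3 = 10.75/3 = 3.5833
  S = [[12.9167, -5.25],
 [-5.25, 3.5833]].

Step 3 — invert S. det(S) = 12.9167·3.5833 - (-5.25)² = 18.7222.
  S^{-1} = (1/det) · [[d, -b], [-b, a]] = [[0.1914, 0.2804],
 [0.2804, 0.6899]].

Step 4 — quadratic form (x̄ - mu_0)^T · S^{-1} · (x̄ - mu_0):
  S^{-1} · (x̄ - mu_0) = (0.3338, 1.5356),
  (x̄ - mu_0)^T · [...] = (-3.75)·(0.3338) + (3.75)·(1.5356) = 4.5067.

Step 5 — scale by n: T² = 4 · 4.5067 = 18.0267.

T² ≈ 18.0267


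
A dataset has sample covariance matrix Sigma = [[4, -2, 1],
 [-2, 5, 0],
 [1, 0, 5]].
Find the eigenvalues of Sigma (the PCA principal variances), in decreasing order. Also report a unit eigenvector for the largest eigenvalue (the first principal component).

Step 1 — characteristic polynomial p(λ) = det(λI - Sigma) = λ³ - tr·λ² + c_1·λ - det, where tr = trace, c_1 = sum of the principal 2×2 minors, det = det(Sigma):
  tr = 4 + 5 + 5 = 14,
  c_1 = (4·5 - (-2)²) + (4·5 - (1)²) + (5·5 - (0)²) = 16 + 19 + 25 = 60,
  det = 4·(5·5 - (0)²) - (-2)·((-2)·5 - (0)·(1)) + (1)·((-2)·(0) - 5·(1)) = 4·(25) - (-2)·(-10) + (1)·(-5) = 75.
  So p(λ) = λ³ - 14λ² + 60λ - 75.
Step 2 — look for an integer root (rational root theorem: any rational root is an integer divisor of 75). Testing λ = 5:
  p(5) = 125 - 350 + 300 - 75 = 0  ✓
  Dividing out (λ - 5): p(λ) = (λ - 5)(λ² - 9λ + 15).
Step 3 — remaining eigenvalues from the quadratic λ² - 9λ + 15 = 0:
  Δ = 9² - 4·15 = 81 - 60 = 21,  λ = (9 ± √21)/2 = (9 ± 4.5826)/2 ≈ 6.7913 or 2.2087.
  Sorted: λ_1 = 6.7913,  λ_2 = 5,  λ_3 = 2.2087  (check: sum = 14 = tr ✓).

Step 4 — unit eigenvector for λ_1 ≈ 6.7913: v spans the null space of (Sigma - λ_1 I), whose rows are
  r_1 = (-2.7913, -2, 1),  r_2 = (-2, -1.7913, 0),  r_3 = (1, 0, -1.7913).
  v is orthogonal to every row, so take v ∝ r_1 × r_2 = ((-2)·(0) - (1)·(-1.7913), (1)·(-2) - (-2.7913)·(0), (-2.7913)·(-1.7913) - (-2)·(-2)) ≈ (1.7913, -2, 1).
  Let u = (1.7913, -2, 1).
  ||u|| = √((1.7913)² + (-2)² + (1)²) = √(8.2087) ≈ 2.8651,  v_1 = u/||u|| ≈ (0.6252, -0.6981, 0.349) (||v_1|| = 1).

λ_1 = 6.7913,  λ_2 = 5,  λ_3 = 2.2087;  v_1 ≈ (0.6252, -0.6981, 0.349)


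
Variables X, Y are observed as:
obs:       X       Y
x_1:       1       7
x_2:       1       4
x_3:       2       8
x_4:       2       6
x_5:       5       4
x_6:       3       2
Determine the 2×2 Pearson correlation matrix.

Step 1 — column means:
  mean(X) = (1 + 1 + 2 + 2 + 5 + 3) / 6 = 14/6 = 2.3333
  mean(Y) = (7 + 4 + 8 + 6 + 4 + 2) / 6 = 31/6 = 5.1667

Step 2 — sample variances and covariances s[i,j] = (1/(n-1)) · Σ_k (x_{k,i} - mean_i) · (x_{k,j} - mean_j), with n-1 = 5:
  s[X,X] = ((-1.3333)·(-1.3333) + (-1.3333)·(-1.3333) + (-0.3333)·(-0.3333) + (-0.3333)·(-0.3333) + (2.6667)·(2.6667) + (0.6667)·(0.6667)) / 5 = 11.3333/5 = 2.2667
  s[X,Y] = ((-1.3333)·(1.8333) + (-1.3333)·(-1.1667) + (-0.3333)·(2.8333) + (-0.3333)·(0.8333) + (2.6667)·(-1.1667) + (0.6667)·(-3.1667)) / 5 = -7.3333/5 = -1.4667
  s[Y,Y] = ((1.8333)·(1.8333) + (-1.1667)·(-1.1667) + (2.8333)·(2.8333) + (0.8333)·(0.8333) + (-1.1667)·(-1.1667) + (-3.1667)·(-3.1667)) / 5 = 24.8333/5 = 4.9667
  Sample standard deviations s_i = √(s[i,i]):
  s(X) = √(2.2667) = 1.5055
  s(Y) = √(4.9667) = 2.2286

Step 3 — r_{ij} = s_{ij} / (s_i · s_j):
  r[X,X] = 1 (diagonal).
  r[X,Y] = -1.4667 / (1.5055 · 2.2286) = -1.4667 / 3.3553 = -0.4371
  r[Y,Y] = 1 (diagonal).

R is symmetric with unit diagonal. Assembling:

R = [[1, -0.4371],
 [-0.4371, 1]]


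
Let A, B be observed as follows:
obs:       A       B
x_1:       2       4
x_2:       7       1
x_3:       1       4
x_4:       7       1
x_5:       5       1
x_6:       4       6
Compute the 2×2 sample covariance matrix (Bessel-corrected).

Step 1 — column means:
  mean(A) = (2 + 7 + 1 + 7 + 5 + 4) / 6 = 26/6 = 4.3333
  mean(B) = (4 + 1 + 4 + 1 + 1 + 6) / 6 = 17/6 = 2.8333

Step 2 — sample covariance S[i,j] = (1/(n-1)) · Σ_k (x_{k,i} - mean_i) · (x_{k,j} - mean_j), with n-1 = 5.
  S[A,A] = ((-2.3333)·(-2.3333) + (2.6667)·(2.6667) + (-3.3333)·(-3.3333) + (2.6667)·(2.6667) + (0.6667)·(0.6667) + (-0.3333)·(-0.3333)) / 5 = 31.3333/5 = 6.2667
  S[A,B] = ((-2.3333)·(1.1667) + (2.6667)·(-1.8333) + (-3.3333)·(1.1667) + (2.6667)·(-1.8333) + (0.6667)·(-1.8333) + (-0.3333)·(3.1667)) / 5 = -18.6667/5 = -3.7333
  S[B,B] = ((1.1667)·(1.1667) + (-1.8333)·(-1.8333) + (1.1667)·(1.1667) + (-1.8333)·(-1.8333) + (-1.8333)·(-1.8333) + (3.1667)·(3.1667)) / 5 = 22.8333/5 = 4.5667

S is symmetric (S[j,i] = S[i,j]). Assembling:

S = [[6.2667, -3.7333],
 [-3.7333, 4.5667]]


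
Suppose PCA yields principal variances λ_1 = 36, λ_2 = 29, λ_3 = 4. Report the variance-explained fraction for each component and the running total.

Step 1 — total variance = trace(Sigma) = Σ λ_i = 36 + 29 + 4 = 69.

Step 2 — fraction explained by component i = λ_i / Σ λ:
  PC1: 36/69 = 0.5217
  PC2: 29/69 = 0.4203
  PC3: 4/69 = 0.058

Step 3 — cumulative fraction after k components = (λ_1 + ... + λ_k) / Σ λ:
  k = 1: 36/69 = 0.5217
  k = 2: (36 + 29)/69 = 65/69 = 0.942
  k = 3: (36 + 29 + 4)/69 = 69/69 = 1

Summary (fraction, with percent):

explained: PC1 0.5217 (52.17%), PC2 0.4203 (42.03%), PC3 0.058 (5.8%);  cumulative: 0.5217, 0.942, 1


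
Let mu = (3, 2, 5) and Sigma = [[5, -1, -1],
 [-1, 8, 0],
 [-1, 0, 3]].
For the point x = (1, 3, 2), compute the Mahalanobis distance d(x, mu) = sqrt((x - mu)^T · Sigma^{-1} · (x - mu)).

Step 1 — centre the observation: (x - mu) = (-2, 1, -3).

Step 2 — invert Sigma (cofactor / det for 3×3, or solve directly):
  Sigma^{-1} = [[0.2202, 0.0275, 0.0734],
 [0.0275, 0.1284, 0.0092],
 [0.0734, 0.0092, 0.3578]].

Step 3 — form the quadratic (x - mu)^T · Sigma^{-1} · (x - mu):
  Sigma^{-1} · (x - mu) = (-0.633, 0.0459, -1.211).
  (x - mu)^T · [Sigma^{-1} · (x - mu)] = (-2)·(-0.633) + (1)·(0.0459) + (-3)·(-1.211) = 4.945.

Step 4 — take square root: d = √(4.945) ≈ 2.2237.

d(x, mu) = √(4.945) ≈ 2.2237


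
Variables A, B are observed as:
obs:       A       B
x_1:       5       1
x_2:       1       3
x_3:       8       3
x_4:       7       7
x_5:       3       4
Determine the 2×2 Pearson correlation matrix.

Step 1 — column means:
  mean(A) = (5 + 1 + 8 + 7 + 3) / 5 = 24/5 = 4.8
  mean(B) = (1 + 3 + 3 + 7 + 4) / 5 = 18/5 = 3.6

Step 2 — sample variances and covariances s[i,j] = (1/(n-1)) · Σ_k (x_{k,i} - mean_i) · (x_{k,j} - mean_j), with n-1 = 4:
  s[A,A] = ((0.2)·(0.2) + (-3.8)·(-3.8) + (3.2)·(3.2) + (2.2)·(2.2) + (-1.8)·(-1.8)) / 4 = 32.8/4 = 8.2
  s[A,B] = ((0.2)·(-2.6) + (-3.8)·(-0.6) + (3.2)·(-0.6) + (2.2)·(3.4) + (-1.8)·(0.4)) / 4 = 6.6/4 = 1.65
  s[B,B] = ((-2.6)·(-2.6) + (-0.6)·(-0.6) + (-0.6)·(-0.6) + (3.4)·(3.4) + (0.4)·(0.4)) / 4 = 19.2/4 = 4.8
  Sample standard deviations s_i = √(s[i,i]):
  s(A) = √(8.2) = 2.8636
  s(B) = √(4.8) = 2.1909

Step 3 — r_{ij} = s_{ij} / (s_i · s_j):
  r[A,A] = 1 (diagonal).
  r[A,B] = 1.65 / (2.8636 · 2.1909) = 1.65 / 6.2738 = 0.263
  r[B,B] = 1 (diagonal).

R is symmetric with unit diagonal. Assembling:

R = [[1, 0.263],
 [0.263, 1]]


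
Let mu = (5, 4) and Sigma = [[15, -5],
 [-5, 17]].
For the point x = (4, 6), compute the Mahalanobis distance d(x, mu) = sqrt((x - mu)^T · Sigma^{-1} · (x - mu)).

Step 1 — centre the observation: (x - mu) = (-1, 2).

Step 2 — invert Sigma. det(Sigma) = 15·17 - (-5)² = 230.
  Sigma^{-1} = (1/det) · [[d, -b], [-b, a]] = [[0.0739, 0.0217],
 [0.0217, 0.0652]].

Step 3 — form the quadratic (x - mu)^T · Sigma^{-1} · (x - mu):
  Sigma^{-1} · (x - mu) = (-0.0304, 0.1087).
  (x - mu)^T · [Sigma^{-1} · (x - mu)] = (-1)·(-0.0304) + (2)·(0.1087) = 0.2478.

Step 4 — take square root: d = √(0.2478) ≈ 0.4978.

d(x, mu) = √(0.2478) ≈ 0.4978


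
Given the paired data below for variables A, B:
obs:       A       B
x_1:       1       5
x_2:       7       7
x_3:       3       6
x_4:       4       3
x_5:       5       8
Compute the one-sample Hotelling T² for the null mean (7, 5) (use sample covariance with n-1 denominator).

Step 1 — sample mean vector:
  mean(A) = (1 + 7 + 3 + 4 + 5) / 5 = 20/5 = 4
  mean(B) = (5 + 7 + 6 + 3 + 8) / 5 = 29/5 = 5.8
  x̄ = (4, 5.8),  deviation x̄ - mu_0 = (4, 5.8) - (7, 5) = (-3, 0.8).

Step 2 — sample covariance matrix, S[i,j] = (1/(n-1)) · Σ_k (x_{k,i} - mean_i) · (x_{k,j} - mean_j), divisor n-1 = 4:
  S[A,A] = ((-3)·(-3) + (3)·(3) + (-1)·(-1) + (0)·(0) + (1)·(1)) / 4 = 20/4 = 5
  S[A,B] = ((-3)·(-0.8) + (3)·(1.2) + (-1)·(0.2) + (0)·(-2.8) + (1)·(2.2)) / 4 = 8/4 = 2
  S[B,B] = ((-0.8)·(-0.8) + (1.2)·(1.2) + (0.2)·(0.2) + (-2.8)·(-2.8) + (2.2)·(2.2)) / 4 = 14.8/4 = 3.7
  S = [[5, 2],
 [2, 3.7]].

Step 3 — invert S. det(S) = 5·3.7 - (2)² = 14.5.
  S^{-1} = (1/det) · [[d, -b], [-b, a]] = [[0.2552, -0.1379],
 [-0.1379, 0.3448]].

Step 4 — quadratic form (x̄ - mu_0)^T · S^{-1} · (x̄ - mu_0):
  S^{-1} · (x̄ - mu_0) = (-0.8759, 0.6897),
  (x̄ - mu_0)^T · [...] = (-3)·(-0.8759) + (0.8)·(0.6897) = 3.1793.

Step 5 — scale by n: T² = 5 · 3.1793 = 15.8966.

T² ≈ 15.8966


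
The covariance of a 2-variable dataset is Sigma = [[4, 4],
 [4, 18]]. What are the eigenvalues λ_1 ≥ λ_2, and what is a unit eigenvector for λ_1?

Step 1 — characteristic polynomial of 2×2 Sigma:
  det(Sigma - λI) = λ² - trace · λ + det = 0.
  trace = 4 + 18 = 22, det = 4·18 - (4)² = 56.
Step 2 — discriminant:
  Δ = trace² - 4·det = 484 - 224 = 260.
Step 3 — eigenvalues:
  λ = (trace ± √Δ)/2 = (22 ± 16.1245)/2,
  λ_1 = 19.0623,  λ_2 = 2.9377.

Step 4 — unit eigenvector for λ_1: solve (Sigma - λ_1 I)v = 0. First row:
  (4 - 19.0623)·v_x + (4)·v_y = 0, i.e. (-15.0623)·v_x + (4)·v_y = 0,
  so v ∝ (b, λ_1 - a) = (4, 15.0623) = u.
  ||u|| = √((4)² + (15.0623)²) = √(242.8716) ≈ 15.5843,
  v_1 = u/||u|| ≈ (0.2567, 0.9665) (||v_1|| = 1).

λ_1 = 19.0623,  λ_2 = 2.9377;  v_1 ≈ (0.2567, 0.9665)


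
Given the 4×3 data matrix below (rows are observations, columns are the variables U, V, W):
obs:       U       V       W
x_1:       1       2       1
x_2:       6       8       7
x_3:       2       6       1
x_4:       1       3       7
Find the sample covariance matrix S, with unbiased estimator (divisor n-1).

Step 1 — column means:
  mean(U) = (1 + 6 + 2 + 1) / 4 = 10/4 = 2.5
  mean(V) = (2 + 8 + 6 + 3) / 4 = 19/4 = 4.75
  mean(W) = (1 + 7 + 1 + 7) / 4 = 16/4 = 4

Step 2 — sample covariance S[i,j] = (1/(n-1)) · Σ_k (x_{k,i} - mean_i) · (x_{k,j} - mean_j), with n-1 = 3.
  S[U,U] = ((-1.5)·(-1.5) + (3.5)·(3.5) + (-0.5)·(-0.5) + (-1.5)·(-1.5)) / 3 = 17/3 = 5.6667
  S[U,V] = ((-1.5)·(-2.75) + (3.5)·(3.25) + (-0.5)·(1.25) + (-1.5)·(-1.75)) / 3 = 17.5/3 = 5.8333
  S[U,W] = ((-1.5)·(-3) + (3.5)·(3) + (-0.5)·(-3) + (-1.5)·(3)) / 3 = 12/3 = 4
  S[V,V] = ((-2.75)·(-2.75) + (3.25)·(3.25) + (1.25)·(1.25) + (-1.75)·(-1.75)) / 3 = 22.75/3 = 7.5833
  S[V,W] = ((-2.75)·(-3) + (3.25)·(3) + (1.25)·(-3) + (-1.75)·(3)) / 3 = 9/3 = 3
  S[W,W] = ((-3)·(-3) + (3)·(3) + (-3)·(-3) + (3)·(3)) / 3 = 36/3 = 12

S is symmetric (S[j,i] = S[i,j]). Assembling:

S = [[5.6667, 5.8333, 4],
 [5.8333, 7.5833, 3],
 [4, 3, 12]]


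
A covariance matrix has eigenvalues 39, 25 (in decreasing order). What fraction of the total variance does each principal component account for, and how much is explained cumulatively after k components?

Step 1 — total variance = trace(Sigma) = Σ λ_i = 39 + 25 = 64.

Step 2 — fraction explained by component i = λ_i / Σ λ:
  PC1: 39/64 = 0.6094
  PC2: 25/64 = 0.3906

Step 3 — cumulative fraction after k components = (λ_1 + ... + λ_k) / Σ λ:
  k = 1: 39/64 = 0.6094
  k = 2: (39 + 25)/64 = 64/64 = 1

Summary (fraction, with percent):

explained: PC1 0.6094 (60.94%), PC2 0.3906 (39.06%);  cumulative: 0.6094, 1


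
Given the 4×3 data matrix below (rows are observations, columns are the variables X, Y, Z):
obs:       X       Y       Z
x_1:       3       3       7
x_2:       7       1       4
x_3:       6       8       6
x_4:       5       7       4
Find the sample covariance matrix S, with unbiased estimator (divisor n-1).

Step 1 — column means:
  mean(X) = (3 + 7 + 6 + 5) / 4 = 21/4 = 5.25
  mean(Y) = (3 + 1 + 8 + 7) / 4 = 19/4 = 4.75
  mean(Z) = (7 + 4 + 6 + 4) / 4 = 21/4 = 5.25

Step 2 — sample covariance S[i,j] = (1/(n-1)) · Σ_k (x_{k,i} - mean_i) · (x_{k,j} - mean_j), with n-1 = 3.
  S[X,X] = ((-2.25)·(-2.25) + (1.75)·(1.75) + (0.75)·(0.75) + (-0.25)·(-0.25)) / 3 = 8.75/3 = 2.9167
  S[X,Y] = ((-2.25)·(-1.75) + (1.75)·(-3.75) + (0.75)·(3.25) + (-0.25)·(2.25)) / 3 = -0.75/3 = -0.25
  S[X,Z] = ((-2.25)·(1.75) + (1.75)·(-1.25) + (0.75)·(0.75) + (-0.25)·(-1.25)) / 3 = -5.25/3 = -1.75
  S[Y,Y] = ((-1.75)·(-1.75) + (-3.75)·(-3.75) + (3.25)·(3.25) + (2.25)·(2.25)) / 3 = 32.75/3 = 10.9167
  S[Y,Z] = ((-1.75)·(1.75) + (-3.75)·(-1.25) + (3.25)·(0.75) + (2.25)·(-1.25)) / 3 = 1.25/3 = 0.4167
  S[Z,Z] = ((1.75)·(1.75) + (-1.25)·(-1.25) + (0.75)·(0.75) + (-1.25)·(-1.25)) / 3 = 6.75/3 = 2.25

S is symmetric (S[j,i] = S[i,j]). Assembling:

S = [[2.9167, -0.25, -1.75],
 [-0.25, 10.9167, 0.4167],
 [-1.75, 0.4167, 2.25]]


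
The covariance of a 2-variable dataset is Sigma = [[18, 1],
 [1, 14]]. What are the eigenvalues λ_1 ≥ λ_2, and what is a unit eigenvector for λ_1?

Step 1 — characteristic polynomial of 2×2 Sigma:
  det(Sigma - λI) = λ² - trace · λ + det = 0.
  trace = 18 + 14 = 32, det = 18·14 - (1)² = 251.
Step 2 — discriminant:
  Δ = trace² - 4·det = 1024 - 1004 = 20.
Step 3 — eigenvalues:
  λ = (trace ± √Δ)/2 = (32 ± 4.4721)/2,
  λ_1 = 18.2361,  λ_2 = 13.7639.

Step 4 — unit eigenvector for λ_1: solve (Sigma - λ_1 I)v = 0. First row:
  (18 - 18.2361)·v_x + (1)·v_y = 0, i.e. (-0.2361)·v_x + (1)·v_y = 0,
  so v ∝ (b, λ_1 - a) = (1, 0.2361) = u.
  ||u|| = √((1)² + (0.2361)²) = √(1.0557) ≈ 1.0275,
  v_1 = u/||u|| ≈ (0.9732, 0.2298) (||v_1|| = 1).

λ_1 = 18.2361,  λ_2 = 13.7639;  v_1 ≈ (0.9732, 0.2298)


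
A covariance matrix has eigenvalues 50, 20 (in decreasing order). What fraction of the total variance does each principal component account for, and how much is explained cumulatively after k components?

Step 1 — total variance = trace(Sigma) = Σ λ_i = 50 + 20 = 70.

Step 2 — fraction explained by component i = λ_i / Σ λ:
  PC1: 50/70 = 0.7143
  PC2: 20/70 = 0.2857

Step 3 — cumulative fraction after k components = (λ_1 + ... + λ_k) / Σ λ:
  k = 1: 50/70 = 0.7143
  k = 2: (50 + 20)/70 = 70/70 = 1

Summary (fraction, with percent):

explained: PC1 0.7143 (71.43%), PC2 0.2857 (28.57%);  cumulative: 0.7143, 1


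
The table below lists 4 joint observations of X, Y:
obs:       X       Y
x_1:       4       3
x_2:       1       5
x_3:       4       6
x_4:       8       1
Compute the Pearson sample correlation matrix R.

Step 1 — column means:
  mean(X) = (4 + 1 + 4 + 8) / 4 = 17/4 = 4.25
  mean(Y) = (3 + 5 + 6 + 1) / 4 = 15/4 = 3.75

Step 2 — sample variances and covariances s[i,j] = (1/(n-1)) · Σ_k (x_{k,i} - mean_i) · (x_{k,j} - mean_j), with n-1 = 3:
  s[X,X] = ((-0.25)·(-0.25) + (-3.25)·(-3.25) + (-0.25)·(-0.25) + (3.75)·(3.75)) / 3 = 24.75/3 = 8.25
  s[X,Y] = ((-0.25)·(-0.75) + (-3.25)·(1.25) + (-0.25)·(2.25) + (3.75)·(-2.75)) / 3 = -14.75/3 = -4.9167
  s[Y,Y] = ((-0.75)·(-0.75) + (1.25)·(1.25) + (2.25)·(2.25) + (-2.75)·(-2.75)) / 3 = 14.75/3 = 4.9167
  Sample standard deviations s_i = √(s[i,i]):
  s(X) = √(8.25) = 2.8723
  s(Y) = √(4.9167) = 2.2174

Step 3 — r_{ij} = s_{ij} / (s_i · s_j):
  r[X,X] = 1 (diagonal).
  r[X,Y] = -4.9167 / (2.8723 · 2.2174) = -4.9167 / 6.3689 = -0.772
  r[Y,Y] = 1 (diagonal).

R is symmetric with unit diagonal. Assembling:

R = [[1, -0.772],
 [-0.772, 1]]


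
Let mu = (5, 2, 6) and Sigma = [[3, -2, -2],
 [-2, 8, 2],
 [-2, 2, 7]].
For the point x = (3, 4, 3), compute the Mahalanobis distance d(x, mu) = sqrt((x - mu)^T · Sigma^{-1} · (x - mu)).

Step 1 — centre the observation: (x - mu) = (-2, 2, -3).

Step 2 — invert Sigma (cofactor / det for 3×3, or solve directly):
  Sigma^{-1} = [[0.4643, 0.0893, 0.1071],
 [0.0893, 0.1518, -0.0179],
 [0.1071, -0.0179, 0.1786]].

Step 3 — form the quadratic (x - mu)^T · Sigma^{-1} · (x - mu):
  Sigma^{-1} · (x - mu) = (-1.0714, 0.1786, -0.7857).
  (x - mu)^T · [Sigma^{-1} · (x - mu)] = (-2)·(-1.0714) + (2)·(0.1786) + (-3)·(-0.7857) = 4.8571.

Step 4 — take square root: d = √(4.8571) ≈ 2.2039.

d(x, mu) = √(4.8571) ≈ 2.2039


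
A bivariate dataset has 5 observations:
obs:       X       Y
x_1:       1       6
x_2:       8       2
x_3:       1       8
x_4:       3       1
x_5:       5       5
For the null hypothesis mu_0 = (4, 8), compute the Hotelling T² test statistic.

Step 1 — sample mean vector:
  mean(X) = (1 + 8 + 1 + 3 + 5) / 5 = 18/5 = 3.6
  mean(Y) = (6 + 2 + 8 + 1 + 5) / 5 = 22/5 = 4.4
  x̄ = (3.6, 4.4),  deviation x̄ - mu_0 = (3.6, 4.4) - (4, 8) = (-0.4, -3.6).

Step 2 — sample covariance matrix, S[i,j] = (1/(n-1)) · Σ_k (x_{k,i} - mean_i) · (x_{k,j} - mean_j), divisor n-1 = 4:
  S[X,X] = ((-2.6)·(-2.6) + (4.4)·(4.4) + (-2.6)·(-2.6) + (-0.6)·(-0.6) + (1.4)·(1.4)) / 4 = 35.2/4 = 8.8
  S[X,Y] = ((-2.6)·(1.6) + (4.4)·(-2.4) + (-2.6)·(3.6) + (-0.6)·(-3.4) + (1.4)·(0.6)) / 4 = -21.2/4 = -5.3
  S[Y,Y] = ((1.6)·(1.6) + (-2.4)·(-2.4) + (3.6)·(3.6) + (-3.4)·(-3.4) + (0.6)·(0.6)) / 4 = 33.2/4 = 8.3
  S = [[8.8, -5.3],
 [-5.3, 8.3]].

Step 3 — invert S. det(S) = 8.8·8.3 - (-5.3)² = 44.95.
  S^{-1} = (1/det) · [[d, -b], [-b, a]] = [[0.1846, 0.1179],
 [0.1179, 0.1958]].

Step 4 — quadratic form (x̄ - mu_0)^T · S^{-1} · (x̄ - mu_0):
  S^{-1} · (x̄ - mu_0) = (-0.4983, -0.7519),
  (x̄ - mu_0)^T · [...] = (-0.4)·(-0.4983) + (-3.6)·(-0.7519) = 2.9063.

Step 5 — scale by n: T² = 5 · 2.9063 = 14.5317.

T² ≈ 14.5317


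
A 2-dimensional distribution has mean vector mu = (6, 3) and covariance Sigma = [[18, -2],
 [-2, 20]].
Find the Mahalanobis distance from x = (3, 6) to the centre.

Step 1 — centre the observation: (x - mu) = (-3, 3).

Step 2 — invert Sigma. det(Sigma) = 18·20 - (-2)² = 356.
  Sigma^{-1} = (1/det) · [[d, -b], [-b, a]] = [[0.0562, 0.0056],
 [0.0056, 0.0506]].

Step 3 — form the quadratic (x - mu)^T · Sigma^{-1} · (x - mu):
  Sigma^{-1} · (x - mu) = (-0.1517, 0.1348).
  (x - mu)^T · [Sigma^{-1} · (x - mu)] = (-3)·(-0.1517) + (3)·(0.1348) = 0.8596.

Step 4 — take square root: d = √(0.8596) ≈ 0.9271.

d(x, mu) = √(0.8596) ≈ 0.9271


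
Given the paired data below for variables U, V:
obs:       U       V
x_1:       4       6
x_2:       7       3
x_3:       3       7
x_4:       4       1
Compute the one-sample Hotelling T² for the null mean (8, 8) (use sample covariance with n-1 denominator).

Step 1 — sample mean vector:
  mean(U) = (4 + 7 + 3 + 4) / 4 = 18/4 = 4.5
  mean(V) = (6 + 3 + 7 + 1) / 4 = 17/4 = 4.25
  x̄ = (4.5, 4.25),  deviation x̄ - mu_0 = (4.5, 4.25) - (8, 8) = (-3.5, -3.75).

Step 2 — sample covariance matrix, S[i,j] = (1/(n-1)) · Σ_k (x_{k,i} - mean_i) · (x_{k,j} - mean_j), divisor n-1 = 3:
  S[U,U] = ((-0.5)·(-0.5) + (2.5)·(2.5) + (-1.5)·(-1.5) + (-0.5)·(-0.5)) / 3 = 9/3 = 3
  S[U,V] = ((-0.5)·(1.75) + (2.5)·(-1.25) + (-1.5)·(2.75) + (-0.5)·(-3.25)) / 3 = -6.5/3 = -2.1667
  S[V,V] = ((1.75)·(1.75) + (-1.25)·(-1.25) + (2.75)·(2.75) + (-3.25)·(-3.25)) / 3 = 22.75/3 = 7.5833
  S = [[3, -2.1667],
 [-2.1667, 7.5833]].

Step 3 — invert S. det(S) = 3·7.5833 - (-2.1667)² = 18.0556.
  S^{-1} = (1/det) · [[d, -b], [-b, a]] = [[0.42, 0.12],
 [0.12, 0.1662]].

Step 4 — quadratic form (x̄ - mu_0)^T · S^{-1} · (x̄ - mu_0):
  S^{-1} · (x̄ - mu_0) = (-1.92, -1.0431),
  (x̄ - mu_0)^T · [...] = (-3.5)·(-1.92) + (-3.75)·(-1.0431) = 10.6315.

Step 5 — scale by n: T² = 4 · 10.6315 = 42.5262.

T² ≈ 42.5262


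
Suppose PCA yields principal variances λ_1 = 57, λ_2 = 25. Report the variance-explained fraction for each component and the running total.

Step 1 — total variance = trace(Sigma) = Σ λ_i = 57 + 25 = 82.

Step 2 — fraction explained by component i = λ_i / Σ λ:
  PC1: 57/82 = 0.6951
  PC2: 25/82 = 0.3049

Step 3 — cumulative fraction after k components = (λ_1 + ... + λ_k) / Σ λ:
  k = 1: 57/82 = 0.6951
  k = 2: (57 + 25)/82 = 82/82 = 1

Summary (fraction, with percent):

explained: PC1 0.6951 (69.51%), PC2 0.3049 (30.49%);  cumulative: 0.6951, 1


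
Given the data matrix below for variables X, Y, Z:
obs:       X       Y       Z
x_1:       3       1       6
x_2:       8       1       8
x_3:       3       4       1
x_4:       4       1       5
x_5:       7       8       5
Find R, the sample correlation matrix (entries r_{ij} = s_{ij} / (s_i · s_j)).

Step 1 — column means:
  mean(X) = (3 + 8 + 3 + 4 + 7) / 5 = 25/5 = 5
  mean(Y) = (1 + 1 + 4 + 1 + 8) / 5 = 15/5 = 3
  mean(Z) = (6 + 8 + 1 + 5 + 5) / 5 = 25/5 = 5

Step 2 — sample variances and covariances s[i,j] = (1/(n-1)) · Σ_k (x_{k,i} - mean_i) · (x_{k,j} - mean_j), with n-1 = 4:
  s[X,X] = ((-2)·(-2) + (3)·(3) + (-2)·(-2) + (-1)·(-1) + (2)·(2)) / 4 = 22/4 = 5.5
  s[X,Y] = ((-2)·(-2) + (3)·(-2) + (-2)·(1) + (-1)·(-2) + (2)·(5)) / 4 = 8/4 = 2
  s[X,Z] = ((-2)·(1) + (3)·(3) + (-2)·(-4) + (-1)·(0) + (2)·(0)) / 4 = 15/4 = 3.75
  s[Y,Y] = ((-2)·(-2) + (-2)·(-2) + (1)·(1) + (-2)·(-2) + (5)·(5)) / 4 = 38/4 = 9.5
  s[Y,Z] = ((-2)·(1) + (-2)·(3) + (1)·(-4) + (-2)·(0) + (5)·(0)) / 4 = -12/4 = -3
  s[Z,Z] = ((1)·(1) + (3)·(3) + (-4)·(-4) + (0)·(0) + (0)·(0)) / 4 = 26/4 = 6.5
  Sample standard deviations s_i = √(s[i,i]):
  s(X) = √(5.5) = 2.3452
  s(Y) = √(9.5) = 3.0822
  s(Z) = √(6.5) = 2.5495

Step 3 — r_{ij} = s_{ij} / (s_i · s_j):
  r[X,X] = 1 (diagonal).
  r[X,Y] = 2 / (2.3452 · 3.0822) = 2 / 7.2284 = 0.2767
  r[X,Z] = 3.75 / (2.3452 · 2.5495) = 3.75 / 5.9791 = 0.6272
  r[Y,Y] = 1 (diagonal).
  r[Y,Z] = -3 / (3.0822 · 2.5495) = -3 / 7.8581 = -0.3818
  r[Z,Z] = 1 (diagonal).

R is symmetric with unit diagonal. Assembling:

R = [[1, 0.2767, 0.6272],
 [0.2767, 1, -0.3818],
 [0.6272, -0.3818, 1]]


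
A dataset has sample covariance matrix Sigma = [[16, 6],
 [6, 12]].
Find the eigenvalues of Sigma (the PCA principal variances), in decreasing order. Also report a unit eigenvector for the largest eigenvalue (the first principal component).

Step 1 — characteristic polynomial of 2×2 Sigma:
  det(Sigma - λI) = λ² - trace · λ + det = 0.
  trace = 16 + 12 = 28, det = 16·12 - (6)² = 156.
Step 2 — discriminant:
  Δ = trace² - 4·det = 784 - 624 = 160.
Step 3 — eigenvalues:
  λ = (trace ± √Δ)/2 = (28 ± 12.6491)/2,
  λ_1 = 20.3246,  λ_2 = 7.6754.

Step 4 — unit eigenvector for λ_1: solve (Sigma - λ_1 I)v = 0. First row:
  (16 - 20.3246)·v_x + (6)·v_y = 0, i.e. (-4.3246)·v_x + (6)·v_y = 0,
  so v ∝ (b, λ_1 - a) = (6, 4.3246) = u.
  ||u|| = √((6)² + (4.3246)²) = √(54.7018) ≈ 7.3961,
  v_1 = u/||u|| ≈ (0.8112, 0.5847) (||v_1|| = 1).

λ_1 = 20.3246,  λ_2 = 7.6754;  v_1 ≈ (0.8112, 0.5847)


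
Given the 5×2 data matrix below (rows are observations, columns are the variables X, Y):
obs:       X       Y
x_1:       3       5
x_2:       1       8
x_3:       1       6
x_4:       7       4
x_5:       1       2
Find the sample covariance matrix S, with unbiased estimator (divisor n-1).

Step 1 — column means:
  mean(X) = (3 + 1 + 1 + 7 + 1) / 5 = 13/5 = 2.6
  mean(Y) = (5 + 8 + 6 + 4 + 2) / 5 = 25/5 = 5

Step 2 — sample covariance S[i,j] = (1/(n-1)) · Σ_k (x_{k,i} - mean_i) · (x_{k,j} - mean_j), with n-1 = 4.
  S[X,X] = ((0.4)·(0.4) + (-1.6)·(-1.6) + (-1.6)·(-1.6) + (4.4)·(4.4) + (-1.6)·(-1.6)) / 4 = 27.2/4 = 6.8
  S[X,Y] = ((0.4)·(0) + (-1.6)·(3) + (-1.6)·(1) + (4.4)·(-1) + (-1.6)·(-3)) / 4 = -6/4 = -1.5
  S[Y,Y] = ((0)·(0) + (3)·(3) + (1)·(1) + (-1)·(-1) + (-3)·(-3)) / 4 = 20/4 = 5

S is symmetric (S[j,i] = S[i,j]). Assembling:

S = [[6.8, -1.5],
 [-1.5, 5]]


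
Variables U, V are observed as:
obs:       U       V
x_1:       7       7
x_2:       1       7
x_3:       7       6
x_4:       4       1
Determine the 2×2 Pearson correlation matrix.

Step 1 — column means:
  mean(U) = (7 + 1 + 7 + 4) / 4 = 19/4 = 4.75
  mean(V) = (7 + 7 + 6 + 1) / 4 = 21/4 = 5.25

Step 2 — sample variances and covariances s[i,j] = (1/(n-1)) · Σ_k (x_{k,i} - mean_i) · (x_{k,j} - mean_j), with n-1 = 3:
  s[U,U] = ((2.25)·(2.25) + (-3.75)·(-3.75) + (2.25)·(2.25) + (-0.75)·(-0.75)) / 3 = 24.75/3 = 8.25
  s[U,V] = ((2.25)·(1.75) + (-3.75)·(1.75) + (2.25)·(0.75) + (-0.75)·(-4.25)) / 3 = 2.25/3 = 0.75
  s[V,V] = ((1.75)·(1.75) + (1.75)·(1.75) + (0.75)·(0.75) + (-4.25)·(-4.25)) / 3 = 24.75/3 = 8.25
  Sample standard deviations s_i = √(s[i,i]):
  s(U) = √(8.25) = 2.8723
  s(V) = √(8.25) = 2.8723

Step 3 — r_{ij} = s_{ij} / (s_i · s_j):
  r[U,U] = 1 (diagonal).
  r[U,V] = 0.75 / (2.8723 · 2.8723) = 0.75 / 8.25 = 0.0909
  r[V,V] = 1 (diagonal).

R is symmetric with unit diagonal. Assembling:

R = [[1, 0.0909],
 [0.0909, 1]]


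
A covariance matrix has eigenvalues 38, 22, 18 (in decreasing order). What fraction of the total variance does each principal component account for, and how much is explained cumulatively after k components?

Step 1 — total variance = trace(Sigma) = Σ λ_i = 38 + 22 + 18 = 78.

Step 2 — fraction explained by component i = λ_i / Σ λ:
  PC1: 38/78 = 0.4872
  PC2: 22/78 = 0.2821
  PC3: 18/78 = 0.2308

Step 3 — cumulative fraction after k components = (λ_1 + ... + λ_k) / Σ λ:
  k = 1: 38/78 = 0.4872
  k = 2: (38 + 22)/78 = 60/78 = 0.7692
  k = 3: (38 + 22 + 18)/78 = 78/78 = 1

Summary (fraction, with percent):

explained: PC1 0.4872 (48.72%), PC2 0.2821 (28.21%), PC3 0.2308 (23.08%);  cumulative: 0.4872, 0.7692, 1


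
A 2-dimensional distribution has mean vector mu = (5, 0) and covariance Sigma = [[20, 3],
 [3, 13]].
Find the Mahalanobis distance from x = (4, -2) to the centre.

Step 1 — centre the observation: (x - mu) = (-1, -2).

Step 2 — invert Sigma. det(Sigma) = 20·13 - (3)² = 251.
  Sigma^{-1} = (1/det) · [[d, -b], [-b, a]] = [[0.0518, -0.012],
 [-0.012, 0.0797]].

Step 3 — form the quadratic (x - mu)^T · Sigma^{-1} · (x - mu):
  Sigma^{-1} · (x - mu) = (-0.0279, -0.1474).
  (x - mu)^T · [Sigma^{-1} · (x - mu)] = (-1)·(-0.0279) + (-2)·(-0.1474) = 0.3227.

Step 4 — take square root: d = √(0.3227) ≈ 0.5681.

d(x, mu) = √(0.3227) ≈ 0.5681


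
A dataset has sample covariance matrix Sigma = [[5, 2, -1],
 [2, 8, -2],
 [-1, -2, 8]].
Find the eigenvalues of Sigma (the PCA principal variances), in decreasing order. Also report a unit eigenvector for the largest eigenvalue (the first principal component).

Step 1 — characteristic polynomial p(λ) = det(λI - Sigma) = λ³ - tr·λ² + c_1·λ - det, where tr = trace, c_1 = sum of the principal 2×2 minors, det = det(Sigma):
  tr = 5 + 8 + 8 = 21,
  c_1 = (5·8 - (2)²) + (5·8 - (-1)²) + (8·8 - (-2)²) = 36 + 39 + 60 = 135,
  det = 5·(8·8 - (-2)²) - (2)·((2)·8 - (-2)·(-1)) + (-1)·((2)·(-2) - 8·(-1)) = 5·(60) - (2)·(14) + (-1)·(4) = 268.
  So p(λ) = λ³ - 21λ² + 135λ - 268.
Step 2 — look for an integer root (rational root theorem: any rational root is an integer divisor of 268). Testing λ = 4:
  p(4) = 64 - 336 + 540 - 268 = 0  ✓
  Dividing out (λ - 4): p(λ) = (λ - 4)(λ² - 17λ + 67).
Step 3 — remaining eigenvalues from the quadratic λ² - 17λ + 67 = 0:
  Δ = 17² - 4·67 = 289 - 268 = 21,  λ = (17 ± √21)/2 = (17 ± 4.5826)/2 ≈ 10.7913 or 6.2087.
  Sorted: λ_1 = 10.7913,  λ_2 = 6.2087,  λ_3 = 4  (check: sum = 21 = tr ✓).

Step 4 — unit eigenvector for λ_1 ≈ 10.7913: v spans the null space of (Sigma - λ_1 I), whose rows are
  r_1 = (-5.7913, 2, -1),  r_2 = (2, -2.7913, -2),  r_3 = (-1, -2, -2.7913).
  v is orthogonal to every row, so take v ∝ r_1 × r_2 = ((2)·(-2) - (-1)·(-2.7913), (-1)·(2) - (-5.7913)·(-2), (-5.7913)·(-2.7913) - (2)·(2)) ≈ (-6.7913, -13.5826, 12.1652).
  Rescale (multiply by -1 so the first nonzero entry is positive): u = (6.7913, 13.5826, -12.1652).
  ||u|| = √((6.7913)² + (13.5826)² + (-12.1652)²) = √(378.5989) ≈ 19.4576,  v_1 = u/||u|| ≈ (0.349, 0.6981, -0.6252) (||v_1|| = 1).

λ_1 = 10.7913,  λ_2 = 6.2087,  λ_3 = 4;  v_1 ≈ (0.349, 0.6981, -0.6252)


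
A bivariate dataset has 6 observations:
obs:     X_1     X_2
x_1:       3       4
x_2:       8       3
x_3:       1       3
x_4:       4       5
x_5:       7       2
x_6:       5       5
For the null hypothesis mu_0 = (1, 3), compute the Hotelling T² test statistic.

Step 1 — sample mean vector:
  mean(X_1) = (3 + 8 + 1 + 4 + 7 + 5) / 6 = 28/6 = 4.6667
  mean(X_2) = (4 + 3 + 3 + 5 + 2 + 5) / 6 = 22/6 = 3.6667
  x̄ = (4.6667, 3.6667),  deviation x̄ - mu_0 = (4.6667, 3.6667) - (1, 3) = (3.6667, 0.6667).

Step 2 — sample covariance matrix, S[i,j] = (1/(n-1)) · Σ_k (x_{k,i} - mean_i) · (x_{k,j} - mean_j), divisor n-1 = 5:
  S[X_1,X_1] = ((-1.6667)·(-1.6667) + (3.3333)·(3.3333) + (-3.6667)·(-3.6667) + (-0.6667)·(-0.6667) + (2.3333)·(2.3333) + (0.3333)·(0.3333)) / 5 = 33.3333/5 = 6.6667
  S[X_1,X_2] = ((-1.6667)·(0.3333) + (3.3333)·(-0.6667) + (-3.6667)·(-0.6667) + (-0.6667)·(1.3333) + (2.3333)·(-1.6667) + (0.3333)·(1.3333)) / 5 = -4.6667/5 = -0.9333
  S[X_2,X_2] = ((0.3333)·(0.3333) + (-0.6667)·(-0.6667) + (-0.6667)·(-0.6667) + (1.3333)·(1.3333) + (-1.6667)·(-1.6667) + (1.3333)·(1.3333)) / 5 = 7.3333/5 = 1.4667
  S = [[6.6667, -0.9333],
 [-0.9333, 1.4667]].

Step 3 — invert S. det(S) = 6.6667·1.4667 - (-0.9333)² = 8.9067.
  S^{-1} = (1/det) · [[d, -b], [-b, a]] = [[0.1647, 0.1048],
 [0.1048, 0.7485]].

Step 4 — quadratic form (x̄ - mu_0)^T · S^{-1} · (x̄ - mu_0):
  S^{-1} · (x̄ - mu_0) = (0.6737, 0.8832),
  (x̄ - mu_0)^T · [...] = (3.6667)·(0.6737) + (0.6667)·(0.8832) = 3.0589.

Step 5 — scale by n: T² = 6 · 3.0589 = 18.3533.

T² ≈ 18.3533


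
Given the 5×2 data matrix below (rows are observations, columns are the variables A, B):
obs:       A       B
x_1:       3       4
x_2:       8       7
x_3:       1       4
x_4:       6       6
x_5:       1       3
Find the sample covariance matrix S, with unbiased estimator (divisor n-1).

Step 1 — column means:
  mean(A) = (3 + 8 + 1 + 6 + 1) / 5 = 19/5 = 3.8
  mean(B) = (4 + 7 + 4 + 6 + 3) / 5 = 24/5 = 4.8

Step 2 — sample covariance S[i,j] = (1/(n-1)) · Σ_k (x_{k,i} - mean_i) · (x_{k,j} - mean_j), with n-1 = 4.
  S[A,A] = ((-0.8)·(-0.8) + (4.2)·(4.2) + (-2.8)·(-2.8) + (2.2)·(2.2) + (-2.8)·(-2.8)) / 4 = 38.8/4 = 9.7
  S[A,B] = ((-0.8)·(-0.8) + (4.2)·(2.2) + (-2.8)·(-0.8) + (2.2)·(1.2) + (-2.8)·(-1.8)) / 4 = 19.8/4 = 4.95
  S[B,B] = ((-0.8)·(-0.8) + (2.2)·(2.2) + (-0.8)·(-0.8) + (1.2)·(1.2) + (-1.8)·(-1.8)) / 4 = 10.8/4 = 2.7

S is symmetric (S[j,i] = S[i,j]). Assembling:

S = [[9.7, 4.95],
 [4.95, 2.7]]


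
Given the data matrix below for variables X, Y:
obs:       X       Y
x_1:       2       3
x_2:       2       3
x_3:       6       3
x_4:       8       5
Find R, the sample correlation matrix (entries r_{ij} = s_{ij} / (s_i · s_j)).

Step 1 — column means:
  mean(X) = (2 + 2 + 6 + 8) / 4 = 18/4 = 4.5
  mean(Y) = (3 + 3 + 3 + 5) / 4 = 14/4 = 3.5

Step 2 — sample variances and covariances s[i,j] = (1/(n-1)) · Σ_k (x_{k,i} - mean_i) · (x_{k,j} - mean_j), with n-1 = 3:
  s[X,X] = ((-2.5)·(-2.5) + (-2.5)·(-2.5) + (1.5)·(1.5) + (3.5)·(3.5)) / 3 = 27/3 = 9
  s[X,Y] = ((-2.5)·(-0.5) + (-2.5)·(-0.5) + (1.5)·(-0.5) + (3.5)·(1.5)) / 3 = 7/3 = 2.3333
  s[Y,Y] = ((-0.5)·(-0.5) + (-0.5)·(-0.5) + (-0.5)·(-0.5) + (1.5)·(1.5)) / 3 = 3/3 = 1
  Sample standard deviations s_i = √(s[i,i]):
  s(X) = √(9) = 3
  s(Y) = √(1) = 1

Step 3 — r_{ij} = s_{ij} / (s_i · s_j):
  r[X,X] = 1 (diagonal).
  r[X,Y] = 2.3333 / (3 · 1) = 2.3333 / 3 = 0.7778
  r[Y,Y] = 1 (diagonal).

R is symmetric with unit diagonal. Assembling:

R = [[1, 0.7778],
 [0.7778, 1]]


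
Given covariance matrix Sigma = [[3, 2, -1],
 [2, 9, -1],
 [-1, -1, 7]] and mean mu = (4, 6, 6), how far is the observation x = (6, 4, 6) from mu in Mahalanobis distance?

Step 1 — centre the observation: (x - mu) = (2, -2, 0).

Step 2 — invert Sigma (cofactor / det for 3×3, or solve directly):
  Sigma^{-1} = [[0.4052, -0.085, 0.0458],
 [-0.085, 0.1307, 0.0065],
 [0.0458, 0.0065, 0.1503]].

Step 3 — form the quadratic (x - mu)^T · Sigma^{-1} · (x - mu):
  Sigma^{-1} · (x - mu) = (0.9804, -0.4314, 0.0784).
  (x - mu)^T · [Sigma^{-1} · (x - mu)] = (2)·(0.9804) + (-2)·(-0.4314) + (0)·(0.0784) = 2.8235.

Step 4 — take square root: d = √(2.8235) ≈ 1.6803.

d(x, mu) = √(2.8235) ≈ 1.6803


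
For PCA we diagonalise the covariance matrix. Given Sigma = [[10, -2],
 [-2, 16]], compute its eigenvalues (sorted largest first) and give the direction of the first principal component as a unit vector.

Step 1 — characteristic polynomial of 2×2 Sigma:
  det(Sigma - λI) = λ² - trace · λ + det = 0.
  trace = 10 + 16 = 26, det = 10·16 - (-2)² = 156.
Step 2 — discriminant:
  Δ = trace² - 4·det = 676 - 624 = 52.
Step 3 — eigenvalues:
  λ = (trace ± √Δ)/2 = (26 ± 7.2111)/2,
  λ_1 = 16.6056,  λ_2 = 9.3944.

Step 4 — unit eigenvector for λ_1: solve (Sigma - λ_1 I)v = 0. First row:
  (10 - 16.6056)·v_x + (-2)·v_y = 0, i.e. (-6.6056)·v_x + (-2)·v_y = 0,
  so v ∝ (b, λ_1 - a) = (-2, 6.6056); multiply by -1 so the first entry is positive: u = (2, -6.6056).
  ||u|| = √((2)² + (-6.6056)²) = √(47.6333) ≈ 6.9017,
  v_1 = u/||u|| ≈ (0.2898, -0.9571) (||v_1|| = 1).

λ_1 = 16.6056,  λ_2 = 9.3944;  v_1 ≈ (0.2898, -0.9571)


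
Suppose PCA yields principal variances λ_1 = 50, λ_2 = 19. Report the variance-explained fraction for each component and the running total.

Step 1 — total variance = trace(Sigma) = Σ λ_i = 50 + 19 = 69.

Step 2 — fraction explained by component i = λ_i / Σ λ:
  PC1: 50/69 = 0.7246
  PC2: 19/69 = 0.2754

Step 3 — cumulative fraction after k components = (λ_1 + ... + λ_k) / Σ λ:
  k = 1: 50/69 = 0.7246
  k = 2: (50 + 19)/69 = 69/69 = 1

Summary (fraction, with percent):

explained: PC1 0.7246 (72.46%), PC2 0.2754 (27.54%);  cumulative: 0.7246, 1


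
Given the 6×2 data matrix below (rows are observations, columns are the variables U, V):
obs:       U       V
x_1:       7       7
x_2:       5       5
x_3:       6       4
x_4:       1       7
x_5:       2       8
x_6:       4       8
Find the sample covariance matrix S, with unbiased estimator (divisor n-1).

Step 1 — column means:
  mean(U) = (7 + 5 + 6 + 1 + 2 + 4) / 6 = 25/6 = 4.1667
  mean(V) = (7 + 5 + 4 + 7 + 8 + 8) / 6 = 39/6 = 6.5

Step 2 — sample covariance S[i,j] = (1/(n-1)) · Σ_k (x_{k,i} - mean_i) · (x_{k,j} - mean_j), with n-1 = 5.
  S[U,U] = ((2.8333)·(2.8333) + (0.8333)·(0.8333) + (1.8333)·(1.8333) + (-3.1667)·(-3.1667) + (-2.1667)·(-2.1667) + (-0.1667)·(-0.1667)) / 5 = 26.8333/5 = 5.3667
  S[U,V] = ((2.8333)·(0.5) + (0.8333)·(-1.5) + (1.8333)·(-2.5) + (-3.1667)·(0.5) + (-2.1667)·(1.5) + (-0.1667)·(1.5)) / 5 = -9.5/5 = -1.9
  S[V,V] = ((0.5)·(0.5) + (-1.5)·(-1.5) + (-2.5)·(-2.5) + (0.5)·(0.5) + (1.5)·(1.5) + (1.5)·(1.5)) / 5 = 13.5/5 = 2.7

S is symmetric (S[j,i] = S[i,j]). Assembling:

S = [[5.3667, -1.9],
 [-1.9, 2.7]]


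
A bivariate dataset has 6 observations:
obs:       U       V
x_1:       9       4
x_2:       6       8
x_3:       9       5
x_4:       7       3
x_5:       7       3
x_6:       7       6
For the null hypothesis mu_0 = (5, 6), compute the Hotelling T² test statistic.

Step 1 — sample mean vector:
  mean(U) = (9 + 6 + 9 + 7 + 7 + 7) / 6 = 45/6 = 7.5
  mean(V) = (4 + 8 + 5 + 3 + 3 + 6) / 6 = 29/6 = 4.8333
  x̄ = (7.5, 4.8333),  deviation x̄ - mu_0 = (7.5, 4.8333) - (5, 6) = (2.5, -1.1667).

Step 2 — sample covariance matrix, S[i,j] = (1/(n-1)) · Σ_k (x_{k,i} - mean_i) · (x_{k,j} - mean_j), divisor n-1 = 5:
  S[U,U] = ((1.5)·(1.5) + (-1.5)·(-1.5) + (1.5)·(1.5) + (-0.5)·(-0.5) + (-0.5)·(-0.5) + (-0.5)·(-0.5)) / 5 = 7.5/5 = 1.5
  S[U,V] = ((1.5)·(-0.8333) + (-1.5)·(3.1667) + (1.5)·(0.1667) + (-0.5)·(-1.8333) + (-0.5)·(-1.8333) + (-0.5)·(1.1667)) / 5 = -4.5/5 = -0.9
  S[V,V] = ((-0.8333)·(-0.8333) + (3.1667)·(3.1667) + (0.1667)·(0.1667) + (-1.8333)·(-1.8333) + (-1.8333)·(-1.8333) + (1.1667)·(1.1667)) / 5 = 18.8333/5 = 3.7667
  S = [[1.5, -0.9],
 [-0.9, 3.7667]].

Step 3 — invert S. det(S) = 1.5·3.7667 - (-0.9)² = 4.84.
  S^{-1} = (1/det) · [[d, -b], [-b, a]] = [[0.7782, 0.186],
 [0.186, 0.3099]].

Step 4 — quadratic form (x̄ - mu_0)^T · S^{-1} · (x̄ - mu_0):
  S^{-1} · (x̄ - mu_0) = (1.7287, 0.1033),
  (x̄ - mu_0)^T · [...] = (2.5)·(1.7287) + (-1.1667)·(0.1033) = 4.2011.

Step 5 — scale by n: T² = 6 · 4.2011 = 25.2066.

T² ≈ 25.2066


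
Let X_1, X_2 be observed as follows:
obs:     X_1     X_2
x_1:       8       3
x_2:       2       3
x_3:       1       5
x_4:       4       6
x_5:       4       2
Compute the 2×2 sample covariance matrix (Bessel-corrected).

Step 1 — column means:
  mean(X_1) = (8 + 2 + 1 + 4 + 4) / 5 = 19/5 = 3.8
  mean(X_2) = (3 + 3 + 5 + 6 + 2) / 5 = 19/5 = 3.8

Step 2 — sample covariance S[i,j] = (1/(n-1)) · Σ_k (x_{k,i} - mean_i) · (x_{k,j} - mean_j), with n-1 = 4.
  S[X_1,X_1] = ((4.2)·(4.2) + (-1.8)·(-1.8) + (-2.8)·(-2.8) + (0.2)·(0.2) + (0.2)·(0.2)) / 4 = 28.8/4 = 7.2
  S[X_1,X_2] = ((4.2)·(-0.8) + (-1.8)·(-0.8) + (-2.8)·(1.2) + (0.2)·(2.2) + (0.2)·(-1.8)) / 4 = -5.2/4 = -1.3
  S[X_2,X_2] = ((-0.8)·(-0.8) + (-0.8)·(-0.8) + (1.2)·(1.2) + (2.2)·(2.2) + (-1.8)·(-1.8)) / 4 = 10.8/4 = 2.7

S is symmetric (S[j,i] = S[i,j]). Assembling:

S = [[7.2, -1.3],
 [-1.3, 2.7]]
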